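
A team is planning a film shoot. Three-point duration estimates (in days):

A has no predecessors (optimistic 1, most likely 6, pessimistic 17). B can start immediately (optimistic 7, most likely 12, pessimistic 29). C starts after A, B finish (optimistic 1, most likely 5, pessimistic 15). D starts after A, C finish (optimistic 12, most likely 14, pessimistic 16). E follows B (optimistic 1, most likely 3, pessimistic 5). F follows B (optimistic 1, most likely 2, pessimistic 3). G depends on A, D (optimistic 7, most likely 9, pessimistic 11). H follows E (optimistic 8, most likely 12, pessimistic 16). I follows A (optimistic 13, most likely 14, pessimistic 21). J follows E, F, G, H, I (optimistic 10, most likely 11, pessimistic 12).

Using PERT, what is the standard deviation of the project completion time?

4.46 days

te_A = (1 + 4·6 + 17)/6 = 42/6 = 7; σ²_A = ((17−1)/6)² = 7.111
te_B = (7 + 4·12 + 29)/6 = 84/6 = 14; σ²_B = ((29−7)/6)² = 13.444
te_C = (1 + 4·5 + 15)/6 = 36/6 = 6; σ²_C = ((15−1)/6)² = 5.444
te_D = (12 + 4·14 + 16)/6 = 84/6 = 14; σ²_D = ((16−12)/6)² = 0.444
te_E = (1 + 4·3 + 5)/6 = 18/6 = 3; σ²_E = ((5−1)/6)² = 0.444
te_F = (1 + 4·2 + 3)/6 = 12/6 = 2; σ²_F = ((3−1)/6)² = 0.111
te_G = (7 + 4·9 + 11)/6 = 54/6 = 9; σ²_G = ((11−7)/6)² = 0.444
te_H = (8 + 4·12 + 16)/6 = 72/6 = 12; σ²_H = ((16−8)/6)² = 1.778
te_I = (13 + 4·14 + 21)/6 = 90/6 = 15; σ²_I = ((21−13)/6)² = 1.778
te_J = (10 + 4·11 + 12)/6 = 66/6 = 11; σ²_J = ((12−10)/6)² = 0.111

Forward pass:
ES_A = 0; EF_A = 7
ES_B = 0; EF_B = 14
ES_C = max(EF_A=7, EF_B=14) = 14; EF_C = 14+6 = 20
ES_D = max(EF_A=7, EF_C=20) = 20; EF_D = 20+14 = 34
ES_E = 14; EF_E = 14+3 = 17
ES_F = 14; EF_F = 14+2 = 16
ES_G = max(EF_A=7, EF_D=34) = 34; EF_G = 34+9 = 43
ES_H = 17; EF_H = 17+12 = 29
ES_I = 7; EF_I = 7+15 = 22
ES_J = max(EF_E=17, EF_F=16, EF_G=43, EF_H=29, EF_I=22) = 43; EF_J = 43+11 = 54
Expected project duration μ = 54 days. Critical path: B → C → D → G → J.

Variance along critical path = 13.444 + 5.444 + 0.444 + 0.444 + 0.111 = 19.889
σ = √19.889 = 4.460 days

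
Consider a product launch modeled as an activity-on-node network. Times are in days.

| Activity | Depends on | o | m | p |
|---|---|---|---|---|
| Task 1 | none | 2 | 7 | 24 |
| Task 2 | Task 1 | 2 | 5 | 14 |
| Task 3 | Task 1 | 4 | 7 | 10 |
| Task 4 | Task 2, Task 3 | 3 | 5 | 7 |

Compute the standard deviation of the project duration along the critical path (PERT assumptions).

3.86 days

te_Task 1 = (2 + 4·7 + 24)/6 = 54/6 = 9; σ²_Task 1 = ((24−2)/6)² = 13.444
te_Task 2 = (2 + 4·5 + 14)/6 = 36/6 = 6; σ²_Task 2 = ((14−2)/6)² = 4.000
te_Task 3 = (4 + 4·7 + 10)/6 = 42/6 = 7; σ²_Task 3 = ((10−4)/6)² = 1.000
te_Task 4 = (3 + 4·5 + 7)/6 = 30/6 = 5; σ²_Task 4 = ((7−3)/6)² = 0.444

Forward pass:
ES_Task 1 = 0; EF_Task 1 = 9
ES_Task 2 = 9; EF_Task 2 = 9+6 = 15
ES_Task 3 = 9; EF_Task 3 = 9+7 = 16
ES_Task 4 = max(EF_Task 2=15, EF_Task 3=16) = 16; EF_Task 4 = 16+5 = 21
Expected project duration μ = 21 days. Critical path: Task 1 → Task 3 → Task 4.

Variance along critical path = 13.444 + 1.000 + 0.444 = 14.889
σ = √14.889 = 3.859 days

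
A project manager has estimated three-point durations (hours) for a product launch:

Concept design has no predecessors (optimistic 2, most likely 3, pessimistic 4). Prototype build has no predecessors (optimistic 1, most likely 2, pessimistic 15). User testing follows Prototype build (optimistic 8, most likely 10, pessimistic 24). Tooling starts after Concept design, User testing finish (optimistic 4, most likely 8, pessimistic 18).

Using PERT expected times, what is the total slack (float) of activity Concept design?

te_Concept design = (2 + 4·3 + 4)/6 = 18/6 = 3
te_Prototype build = (1 + 4·2 + 15)/6 = 24/6 = 4
te_User testing = (8 + 4·10 + 24)/6 = 72/6 = 12
te_Tooling = (4 + 4·8 + 18)/6 = 54/6 = 9

Forward pass:
ES_Concept design = 0; EF_Concept design = 3
ES_Prototype build = 0; EF_Prototype build = 4
ES_User testing = 4; EF_User testing = 4+12 = 16
ES_Tooling = max(EF_Concept design=3, EF_User testing=16) = 16; EF_Tooling = 16+9 = 25
Expected project duration μ = 25 hours. Critical path: Prototype build → User testing → Tooling.

Backward pass:
LF_Tooling = 25; LS_Tooling = 25−9 = 16
LF_User testing = LS_Tooling = 16; LS_User testing = 16−12 = 4
LF_Prototype build = LS_User testing = 4; LS_Prototype build = 4−4 = 0
LF_Concept design = LS_Tooling = 16; LS_Concept design = 16−3 = 13
Slack_Concept design = LS_Concept design − ES_Concept design = 13 − 0 = 13

13 hours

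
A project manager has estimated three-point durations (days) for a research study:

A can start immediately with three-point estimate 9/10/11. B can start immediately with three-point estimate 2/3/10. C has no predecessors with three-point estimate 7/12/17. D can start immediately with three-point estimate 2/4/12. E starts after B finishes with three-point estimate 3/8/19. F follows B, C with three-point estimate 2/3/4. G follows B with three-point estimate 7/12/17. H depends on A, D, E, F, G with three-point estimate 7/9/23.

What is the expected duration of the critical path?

te_A = (9 + 4·10 + 11)/6 = 60/6 = 10
te_B = (2 + 4·3 + 10)/6 = 24/6 = 4
te_C = (7 + 4·12 + 17)/6 = 72/6 = 12
te_D = (2 + 4·4 + 12)/6 = 30/6 = 5
te_E = (3 + 4·8 + 19)/6 = 54/6 = 9
te_F = (2 + 4·3 + 4)/6 = 18/6 = 3
te_G = (7 + 4·12 + 17)/6 = 72/6 = 12
te_H = (7 + 4·9 + 23)/6 = 66/6 = 11

Forward pass:
ES_A = 0; EF_A = 10
ES_B = 0; EF_B = 4
ES_C = 0; EF_C = 12
ES_D = 0; EF_D = 5
ES_E = 4; EF_E = 4+9 = 13
ES_F = max(EF_B=4, EF_C=12) = 12; EF_F = 12+3 = 15
ES_G = 4; EF_G = 4+12 = 16
ES_H = max(EF_A=10, EF_D=5, EF_E=13, EF_F=15, EF_G=16) = 16; EF_H = 16+11 = 27
Expected project duration μ = 27 days. Critical path: B → G → H.

27 days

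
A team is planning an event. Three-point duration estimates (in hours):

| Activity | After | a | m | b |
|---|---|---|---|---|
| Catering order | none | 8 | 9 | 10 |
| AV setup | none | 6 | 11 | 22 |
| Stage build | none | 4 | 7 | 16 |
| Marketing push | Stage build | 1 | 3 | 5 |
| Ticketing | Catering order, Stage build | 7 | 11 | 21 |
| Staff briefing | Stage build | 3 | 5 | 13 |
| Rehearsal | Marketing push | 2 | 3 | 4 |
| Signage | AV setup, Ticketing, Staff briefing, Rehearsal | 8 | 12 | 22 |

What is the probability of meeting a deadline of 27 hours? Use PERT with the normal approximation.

te_Catering order = (8 + 4·9 + 10)/6 = 54/6 = 9; σ²_Catering order = ((10−8)/6)² = 0.111
te_AV setup = (6 + 4·11 + 22)/6 = 72/6 = 12; σ²_AV setup = ((22−6)/6)² = 7.111
te_Stage build = (4 + 4·7 + 16)/6 = 48/6 = 8; σ²_Stage build = ((16−4)/6)² = 4.000
te_Marketing push = (1 + 4·3 + 5)/6 = 18/6 = 3; σ²_Marketing push = ((5−1)/6)² = 0.444
te_Ticketing = (7 + 4·11 + 21)/6 = 72/6 = 12; σ²_Ticketing = ((21−7)/6)² = 5.444
te_Staff briefing = (3 + 4·5 + 13)/6 = 36/6 = 6; σ²_Staff briefing = ((13−3)/6)² = 2.778
te_Rehearsal = (2 + 4·3 + 4)/6 = 18/6 = 3; σ²_Rehearsal = ((4−2)/6)² = 0.111
te_Signage = (8 + 4·12 + 22)/6 = 78/6 = 13; σ²_Signage = ((22−8)/6)² = 5.444

Forward pass:
ES_Catering order = 0; EF_Catering order = 9
ES_AV setup = 0; EF_AV setup = 12
ES_Stage build = 0; EF_Stage build = 8
ES_Marketing push = 8; EF_Marketing push = 8+3 = 11
ES_Ticketing = max(EF_Catering order=9, EF_Stage build=8) = 9; EF_Ticketing = 9+12 = 21
ES_Staff briefing = 8; EF_Staff briefing = 8+6 = 14
ES_Rehearsal = 11; EF_Rehearsal = 11+3 = 14
ES_Signage = max(EF_AV setup=12, EF_Ticketing=21, EF_Staff briefing=14, EF_Rehearsal=14) = 21; EF_Signage = 21+13 = 34
Expected project duration μ = 34 hours. Critical path: Catering order → Ticketing → Signage.

Variance along critical path = 0.111 + 5.444 + 5.444 = 11.000; σ = √11.000 = 3.317 hours.
Z = (27 − 34) / 3.317 = -2.111
P(T ≤ 27) = Φ(-2.111) ≈ 0.017

0.017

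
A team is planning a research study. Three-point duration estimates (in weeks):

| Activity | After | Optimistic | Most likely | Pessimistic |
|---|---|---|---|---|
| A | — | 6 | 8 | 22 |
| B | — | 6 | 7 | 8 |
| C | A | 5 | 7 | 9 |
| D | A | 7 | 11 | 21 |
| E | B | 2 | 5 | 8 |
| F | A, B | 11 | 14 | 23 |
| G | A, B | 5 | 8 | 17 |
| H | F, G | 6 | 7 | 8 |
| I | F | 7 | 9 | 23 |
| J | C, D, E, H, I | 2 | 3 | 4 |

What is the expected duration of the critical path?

te_A = (6 + 4·8 + 22)/6 = 60/6 = 10
te_B = (6 + 4·7 + 8)/6 = 42/6 = 7
te_C = (5 + 4·7 + 9)/6 = 42/6 = 7
te_D = (7 + 4·11 + 21)/6 = 72/6 = 12
te_E = (2 + 4·5 + 8)/6 = 30/6 = 5
te_F = (11 + 4·14 + 23)/6 = 90/6 = 15
te_G = (5 + 4·8 + 17)/6 = 54/6 = 9
te_H = (6 + 4·7 + 8)/6 = 42/6 = 7
te_I = (7 + 4·9 + 23)/6 = 66/6 = 11
te_J = (2 + 4·3 + 4)/6 = 18/6 = 3

Forward pass:
ES_A = 0; EF_A = 10
ES_B = 0; EF_B = 7
ES_C = 10; EF_C = 10+7 = 17
ES_D = 10; EF_D = 10+12 = 22
ES_E = 7; EF_E = 7+5 = 12
ES_F = max(EF_A=10, EF_B=7) = 10; EF_F = 10+15 = 25
ES_G = max(EF_A=10, EF_B=7) = 10; EF_G = 10+9 = 19
ES_H = max(EF_F=25, EF_G=19) = 25; EF_H = 25+7 = 32
ES_I = 25; EF_I = 25+11 = 36
ES_J = max(EF_C=17, EF_D=22, EF_E=12, EF_H=32, EF_I=36) = 36; EF_J = 36+3 = 39
Expected project duration μ = 39 weeks. Critical path: A → F → I → J.

39 weeks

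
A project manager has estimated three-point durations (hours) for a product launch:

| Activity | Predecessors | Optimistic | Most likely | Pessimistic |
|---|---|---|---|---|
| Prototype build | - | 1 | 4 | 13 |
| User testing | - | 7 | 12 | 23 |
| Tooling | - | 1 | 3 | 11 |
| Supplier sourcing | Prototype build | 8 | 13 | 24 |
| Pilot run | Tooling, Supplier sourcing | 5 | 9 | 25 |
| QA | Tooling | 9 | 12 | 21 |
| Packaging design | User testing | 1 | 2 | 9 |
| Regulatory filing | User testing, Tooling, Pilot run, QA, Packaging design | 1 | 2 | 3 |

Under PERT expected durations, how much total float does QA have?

te_Prototype build = (1 + 4·4 + 13)/6 = 30/6 = 5
te_User testing = (7 + 4·12 + 23)/6 = 78/6 = 13
te_Tooling = (1 + 4·3 + 11)/6 = 24/6 = 4
te_Supplier sourcing = (8 + 4·13 + 24)/6 = 84/6 = 14
te_Pilot run = (5 + 4·9 + 25)/6 = 66/6 = 11
te_QA = (9 + 4·12 + 21)/6 = 78/6 = 13
te_Packaging design = (1 + 4·2 + 9)/6 = 18/6 = 3
te_Regulatory filing = (1 + 4·2 + 3)/6 = 12/6 = 2

Forward pass:
ES_Prototype build = 0; EF_Prototype build = 5
ES_User testing = 0; EF_User testing = 13
ES_Tooling = 0; EF_Tooling = 4
ES_Supplier sourcing = 5; EF_Supplier sourcing = 5+14 = 19
ES_Pilot run = max(EF_Tooling=4, EF_Supplier sourcing=19) = 19; EF_Pilot run = 19+11 = 30
ES_QA = 4; EF_QA = 4+13 = 17
ES_Packaging design = 13; EF_Packaging design = 13+3 = 16
ES_Regulatory filing = max(EF_User testing=13, EF_Tooling=4, EF_Pilot run=30, EF_QA=17, EF_Packaging design=16) = 30; EF_Regulatory filing = 30+2 = 32
Expected project duration μ = 32 hours. Critical path: Prototype build → Supplier sourcing → Pilot run → Regulatory filing.

Backward pass:
LF_Regulatory filing = 32; LS_Regulatory filing = 32−2 = 30
LF_Packaging design = LS_Regulatory filing = 30; LS_Packaging design = 30−3 = 27
LF_QA = LS_Regulatory filing = 30; LS_QA = 30−13 = 17
LF_Pilot run = LS_Regulatory filing = 30; LS_Pilot run = 30−11 = 19
LF_Supplier sourcing = LS_Pilot run = 19; LS_Supplier sourcing = 19−14 = 5
LF_Tooling = min(LS_Pilot run=19, LS_QA=17, LS_Regulatory filing=30) = 17; LS_Tooling = 17−4 = 13
LF_User testing = min(LS_Packaging design=27, LS_Regulatory filing=30) = 27; LS_User testing = 27−13 = 14
LF_Prototype build = LS_Supplier sourcing = 5; LS_Prototype build = 5−5 = 0
Slack_QA = LS_QA − ES_QA = 17 − 4 = 13

13 hours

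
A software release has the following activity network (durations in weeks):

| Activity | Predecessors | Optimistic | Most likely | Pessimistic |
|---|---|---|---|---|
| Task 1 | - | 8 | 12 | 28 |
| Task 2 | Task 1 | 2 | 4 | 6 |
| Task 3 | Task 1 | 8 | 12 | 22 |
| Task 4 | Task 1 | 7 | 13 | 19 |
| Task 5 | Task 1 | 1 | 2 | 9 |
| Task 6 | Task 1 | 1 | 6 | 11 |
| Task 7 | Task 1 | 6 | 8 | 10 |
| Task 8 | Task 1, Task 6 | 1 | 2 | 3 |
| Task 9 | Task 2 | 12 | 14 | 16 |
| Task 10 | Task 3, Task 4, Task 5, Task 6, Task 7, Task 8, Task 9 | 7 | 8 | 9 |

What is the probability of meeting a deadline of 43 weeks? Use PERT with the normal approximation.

te_Task 1 = (8 + 4·12 + 28)/6 = 84/6 = 14; σ²_Task 1 = ((28−8)/6)² = 11.111
te_Task 2 = (2 + 4·4 + 6)/6 = 24/6 = 4; σ²_Task 2 = ((6−2)/6)² = 0.444
te_Task 3 = (8 + 4·12 + 22)/6 = 78/6 = 13; σ²_Task 3 = ((22−8)/6)² = 5.444
te_Task 4 = (7 + 4·13 + 19)/6 = 78/6 = 13; σ²_Task 4 = ((19−7)/6)² = 4.000
te_Task 5 = (1 + 4·2 + 9)/6 = 18/6 = 3; σ²_Task 5 = ((9−1)/6)² = 1.778
te_Task 6 = (1 + 4·6 + 11)/6 = 36/6 = 6; σ²_Task 6 = ((11−1)/6)² = 2.778
te_Task 7 = (6 + 4·8 + 10)/6 = 48/6 = 8; σ²_Task 7 = ((10−6)/6)² = 0.444
te_Task 8 = (1 + 4·2 + 3)/6 = 12/6 = 2; σ²_Task 8 = ((3−1)/6)² = 0.111
te_Task 9 = (12 + 4·14 + 16)/6 = 84/6 = 14; σ²_Task 9 = ((16−12)/6)² = 0.444
te_Task 10 = (7 + 4·8 + 9)/6 = 48/6 = 8; σ²_Task 10 = ((9−7)/6)² = 0.111

Forward pass:
ES_Task 1 = 0; EF_Task 1 = 14
ES_Task 2 = 14; EF_Task 2 = 14+4 = 18
ES_Task 3 = 14; EF_Task 3 = 14+13 = 27
ES_Task 4 = 14; EF_Task 4 = 14+13 = 27
ES_Task 5 = 14; EF_Task 5 = 14+3 = 17
ES_Task 6 = 14; EF_Task 6 = 14+6 = 20
ES_Task 7 = 14; EF_Task 7 = 14+8 = 22
ES_Task 8 = max(EF_Task 1=14, EF_Task 6=20) = 20; EF_Task 8 = 20+2 = 22
ES_Task 9 = 18; EF_Task 9 = 18+14 = 32
ES_Task 10 = max(EF_Task 3=27, EF_Task 4=27, EF_Task 5=17, EF_Task 6=20, EF_Task 7=22, EF_Task 8=22, EF_Task 9=32) = 32; EF_Task 10 = 32+8 = 40
Expected project duration μ = 40 weeks. Critical path: Task 1 → Task 2 → Task 9 → Task 10.

Variance along critical path = 11.111 + 0.444 + 0.444 + 0.111 = 12.111; σ = √12.111 = 3.480 weeks.
Z = (43 − 40) / 3.480 = 0.862
P(T ≤ 43) = Φ(0.862) ≈ 0.806

0.806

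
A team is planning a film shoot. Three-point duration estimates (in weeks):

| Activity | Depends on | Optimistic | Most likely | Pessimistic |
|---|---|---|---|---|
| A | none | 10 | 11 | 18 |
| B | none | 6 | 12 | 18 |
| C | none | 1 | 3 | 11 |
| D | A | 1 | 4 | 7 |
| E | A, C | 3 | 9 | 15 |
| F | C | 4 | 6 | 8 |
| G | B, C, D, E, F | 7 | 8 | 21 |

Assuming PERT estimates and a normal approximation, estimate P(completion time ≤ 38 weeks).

te_A = (10 + 4·11 + 18)/6 = 72/6 = 12; σ²_A = ((18−10)/6)² = 1.778
te_B = (6 + 4·12 + 18)/6 = 72/6 = 12; σ²_B = ((18−6)/6)² = 4.000
te_C = (1 + 4·3 + 11)/6 = 24/6 = 4; σ²_C = ((11−1)/6)² = 2.778
te_D = (1 + 4·4 + 7)/6 = 24/6 = 4; σ²_D = ((7−1)/6)² = 1.000
te_E = (3 + 4·9 + 15)/6 = 54/6 = 9; σ²_E = ((15−3)/6)² = 4.000
te_F = (4 + 4·6 + 8)/6 = 36/6 = 6; σ²_F = ((8−4)/6)² = 0.444
te_G = (7 + 4·8 + 21)/6 = 60/6 = 10; σ²_G = ((21−7)/6)² = 5.444

Forward pass:
ES_A = 0; EF_A = 12
ES_B = 0; EF_B = 12
ES_C = 0; EF_C = 4
ES_D = 12; EF_D = 12+4 = 16
ES_E = max(EF_A=12, EF_C=4) = 12; EF_E = 12+9 = 21
ES_F = 4; EF_F = 4+6 = 10
ES_G = max(EF_B=12, EF_C=4, EF_D=16, EF_E=21, EF_F=10) = 21; EF_G = 21+10 = 31
Expected project duration μ = 31 weeks. Critical path: A → E → G.

Variance along critical path = 1.778 + 4.000 + 5.444 = 11.222; σ = √11.222 = 3.350 weeks.
Z = (38 − 31) / 3.350 = 2.090
P(T ≤ 38) = Φ(2.090) ≈ 0.982

0.982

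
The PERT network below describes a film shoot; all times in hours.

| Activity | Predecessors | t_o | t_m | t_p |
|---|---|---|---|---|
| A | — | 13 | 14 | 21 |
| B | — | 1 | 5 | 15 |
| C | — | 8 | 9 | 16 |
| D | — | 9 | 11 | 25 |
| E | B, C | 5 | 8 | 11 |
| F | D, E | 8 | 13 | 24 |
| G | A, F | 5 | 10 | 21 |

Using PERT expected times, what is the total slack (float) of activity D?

te_A = (13 + 4·14 + 21)/6 = 90/6 = 15
te_B = (1 + 4·5 + 15)/6 = 36/6 = 6
te_C = (8 + 4·9 + 16)/6 = 60/6 = 10
te_D = (9 + 4·11 + 25)/6 = 78/6 = 13
te_E = (5 + 4·8 + 11)/6 = 48/6 = 8
te_F = (8 + 4·13 + 24)/6 = 84/6 = 14
te_G = (5 + 4·10 + 21)/6 = 66/6 = 11

Forward pass:
ES_A = 0; EF_A = 15
ES_B = 0; EF_B = 6
ES_C = 0; EF_C = 10
ES_D = 0; EF_D = 13
ES_E = max(EF_B=6, EF_C=10) = 10; EF_E = 10+8 = 18
ES_F = max(EF_D=13, EF_E=18) = 18; EF_F = 18+14 = 32
ES_G = max(EF_A=15, EF_F=32) = 32; EF_G = 32+11 = 43
Expected project duration μ = 43 hours. Critical path: C → E → F → G.

Backward pass:
LF_G = 43; LS_G = 43−11 = 32
LF_F = LS_G = 32; LS_F = 32−14 = 18
LF_E = LS_F = 18; LS_E = 18−8 = 10
LF_D = LS_F = 18; LS_D = 18−13 = 5
LF_C = LS_E = 10; LS_C = 10−10 = 0
LF_B = LS_E = 10; LS_B = 10−6 = 4
LF_A = LS_G = 32; LS_A = 32−15 = 17
Slack_D = LS_D − ES_D = 5 − 0 = 5

5 hours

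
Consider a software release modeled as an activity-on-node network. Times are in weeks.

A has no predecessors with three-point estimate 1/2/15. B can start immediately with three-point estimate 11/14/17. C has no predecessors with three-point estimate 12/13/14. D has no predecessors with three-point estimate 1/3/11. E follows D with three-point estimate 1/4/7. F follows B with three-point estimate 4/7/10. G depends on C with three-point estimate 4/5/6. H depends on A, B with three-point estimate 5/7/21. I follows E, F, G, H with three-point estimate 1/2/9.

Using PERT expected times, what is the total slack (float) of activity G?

5 weeks

te_A = (1 + 4·2 + 15)/6 = 24/6 = 4
te_B = (11 + 4·14 + 17)/6 = 84/6 = 14
te_C = (12 + 4·13 + 14)/6 = 78/6 = 13
te_D = (1 + 4·3 + 11)/6 = 24/6 = 4
te_E = (1 + 4·4 + 7)/6 = 24/6 = 4
te_F = (4 + 4·7 + 10)/6 = 42/6 = 7
te_G = (4 + 4·5 + 6)/6 = 30/6 = 5
te_H = (5 + 4·7 + 21)/6 = 54/6 = 9
te_I = (1 + 4·2 + 9)/6 = 18/6 = 3

Forward pass:
ES_A = 0; EF_A = 4
ES_B = 0; EF_B = 14
ES_C = 0; EF_C = 13
ES_D = 0; EF_D = 4
ES_E = 4; EF_E = 4+4 = 8
ES_F = 14; EF_F = 14+7 = 21
ES_G = 13; EF_G = 13+5 = 18
ES_H = max(EF_A=4, EF_B=14) = 14; EF_H = 14+9 = 23
ES_I = max(EF_E=8, EF_F=21, EF_G=18, EF_H=23) = 23; EF_I = 23+3 = 26
Expected project duration μ = 26 weeks. Critical path: B → H → I.

Backward pass:
LF_I = 26; LS_I = 26−3 = 23
LF_H = LS_I = 23; LS_H = 23−9 = 14
LF_G = LS_I = 23; LS_G = 23−5 = 18
LF_F = LS_I = 23; LS_F = 23−7 = 16
LF_E = LS_I = 23; LS_E = 23−4 = 19
LF_D = LS_E = 19; LS_D = 19−4 = 15
LF_C = LS_G = 18; LS_C = 18−13 = 5
LF_B = min(LS_F=16, LS_H=14) = 14; LS_B = 14−14 = 0
LF_A = LS_H = 14; LS_A = 14−4 = 10
Slack_G = LS_G − ES_G = 18 − 13 = 5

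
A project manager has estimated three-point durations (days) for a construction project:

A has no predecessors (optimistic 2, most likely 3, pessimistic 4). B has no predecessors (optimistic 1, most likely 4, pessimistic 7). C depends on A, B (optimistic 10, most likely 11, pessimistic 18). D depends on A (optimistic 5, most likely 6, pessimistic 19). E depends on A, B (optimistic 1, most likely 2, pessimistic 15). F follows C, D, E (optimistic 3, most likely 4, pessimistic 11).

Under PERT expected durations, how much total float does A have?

te_A = (2 + 4·3 + 4)/6 = 18/6 = 3
te_B = (1 + 4·4 + 7)/6 = 24/6 = 4
te_C = (10 + 4·11 + 18)/6 = 72/6 = 12
te_D = (5 + 4·6 + 19)/6 = 48/6 = 8
te_E = (1 + 4·2 + 15)/6 = 24/6 = 4
te_F = (3 + 4·4 + 11)/6 = 30/6 = 5

Forward pass:
ES_A = 0; EF_A = 3
ES_B = 0; EF_B = 4
ES_C = max(EF_A=3, EF_B=4) = 4; EF_C = 4+12 = 16
ES_D = 3; EF_D = 3+8 = 11
ES_E = max(EF_A=3, EF_B=4) = 4; EF_E = 4+4 = 8
ES_F = max(EF_C=16, EF_D=11, EF_E=8) = 16; EF_F = 16+5 = 21
Expected project duration μ = 21 days. Critical path: B → C → F.

Backward pass:
LF_F = 21; LS_F = 21−5 = 16
LF_E = LS_F = 16; LS_E = 16−4 = 12
LF_D = LS_F = 16; LS_D = 16−8 = 8
LF_C = LS_F = 16; LS_C = 16−12 = 4
LF_B = min(LS_C=4, LS_E=12) = 4; LS_B = 4−4 = 0
LF_A = min(LS_C=4, LS_D=8, LS_E=12) = 4; LS_A = 4−3 = 1
Slack_A = LS_A − ES_A = 1 − 0 = 1

1 days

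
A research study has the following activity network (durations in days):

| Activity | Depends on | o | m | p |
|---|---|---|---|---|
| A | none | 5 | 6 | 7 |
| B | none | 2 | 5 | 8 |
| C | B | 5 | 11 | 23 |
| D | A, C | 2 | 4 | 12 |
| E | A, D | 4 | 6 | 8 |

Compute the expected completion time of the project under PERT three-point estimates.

te_A = (5 + 4·6 + 7)/6 = 36/6 = 6
te_B = (2 + 4·5 + 8)/6 = 30/6 = 5
te_C = (5 + 4·11 + 23)/6 = 72/6 = 12
te_D = (2 + 4·4 + 12)/6 = 30/6 = 5
te_E = (4 + 4·6 + 8)/6 = 36/6 = 6

Forward pass:
ES_A = 0; EF_A = 6
ES_B = 0; EF_B = 5
ES_C = 5; EF_C = 5+12 = 17
ES_D = max(EF_A=6, EF_C=17) = 17; EF_D = 17+5 = 22
ES_E = max(EF_A=6, EF_D=22) = 22; EF_E = 22+6 = 28
Expected project duration μ = 28 days. Critical path: B → C → D → E.

28 days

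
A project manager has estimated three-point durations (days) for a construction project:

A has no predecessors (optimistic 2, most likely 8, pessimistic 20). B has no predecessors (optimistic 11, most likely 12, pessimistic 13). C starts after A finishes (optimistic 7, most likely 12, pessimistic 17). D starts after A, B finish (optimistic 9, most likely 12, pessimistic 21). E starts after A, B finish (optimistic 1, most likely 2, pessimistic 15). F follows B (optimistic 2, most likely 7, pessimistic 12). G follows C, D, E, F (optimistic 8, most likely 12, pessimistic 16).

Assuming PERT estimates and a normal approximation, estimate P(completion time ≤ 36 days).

te_A = (2 + 4·8 + 20)/6 = 54/6 = 9; σ²_A = ((20−2)/6)² = 9.000
te_B = (11 + 4·12 + 13)/6 = 72/6 = 12; σ²_B = ((13−11)/6)² = 0.111
te_C = (7 + 4·12 + 17)/6 = 72/6 = 12; σ²_C = ((17−7)/6)² = 2.778
te_D = (9 + 4·12 + 21)/6 = 78/6 = 13; σ²_D = ((21−9)/6)² = 4.000
te_E = (1 + 4·2 + 15)/6 = 24/6 = 4; σ²_E = ((15−1)/6)² = 5.444
te_F = (2 + 4·7 + 12)/6 = 42/6 = 7; σ²_F = ((12−2)/6)² = 2.778
te_G = (8 + 4·12 + 16)/6 = 72/6 = 12; σ²_G = ((16−8)/6)² = 1.778

Forward pass:
ES_A = 0; EF_A = 9
ES_B = 0; EF_B = 12
ES_C = 9; EF_C = 9+12 = 21
ES_D = max(EF_A=9, EF_B=12) = 12; EF_D = 12+13 = 25
ES_E = max(EF_A=9, EF_B=12) = 12; EF_E = 12+4 = 16
ES_F = 12; EF_F = 12+7 = 19
ES_G = max(EF_C=21, EF_D=25, EF_E=16, EF_F=19) = 25; EF_G = 25+12 = 37
Expected project duration μ = 37 days. Critical path: B → D → G.

Variance along critical path = 0.111 + 4.000 + 1.778 = 5.889; σ = √5.889 = 2.427 days.
Z = (36 − 37) / 2.427 = -0.412
P(T ≤ 36) = Φ(-0.412) ≈ 0.340

0.340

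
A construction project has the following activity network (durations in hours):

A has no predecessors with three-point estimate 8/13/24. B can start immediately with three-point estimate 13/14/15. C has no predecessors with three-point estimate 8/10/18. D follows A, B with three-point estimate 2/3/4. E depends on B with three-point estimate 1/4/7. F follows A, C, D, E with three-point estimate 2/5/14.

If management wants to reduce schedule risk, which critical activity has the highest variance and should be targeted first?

te_A = (8 + 4·13 + 24)/6 = 84/6 = 14; σ²_A = ((24−8)/6)² = 7.111
te_B = (13 + 4·14 + 15)/6 = 84/6 = 14; σ²_B = ((15−13)/6)² = 0.111
te_C = (8 + 4·10 + 18)/6 = 66/6 = 11; σ²_C = ((18−8)/6)² = 2.778
te_D = (2 + 4·3 + 4)/6 = 18/6 = 3; σ²_D = ((4−2)/6)² = 0.111
te_E = (1 + 4·4 + 7)/6 = 24/6 = 4; σ²_E = ((7−1)/6)² = 1.000
te_F = (2 + 4·5 + 14)/6 = 36/6 = 6; σ²_F = ((14−2)/6)² = 4.000

Forward pass:
ES_A = 0; EF_A = 14
ES_B = 0; EF_B = 14
ES_C = 0; EF_C = 11
ES_D = max(EF_A=14, EF_B=14) = 14; EF_D = 14+3 = 17
ES_E = 14; EF_E = 14+4 = 18
ES_F = max(EF_A=14, EF_C=11, EF_D=17, EF_E=18) = 18; EF_F = 18+6 = 24
Expected project duration μ = 24 hours. Critical path: B → E → F.

Variances on critical path: σ²_B=0.111, σ²_E=1.000, σ²_F=4.000.
Largest is σ²_F = 4.000.

F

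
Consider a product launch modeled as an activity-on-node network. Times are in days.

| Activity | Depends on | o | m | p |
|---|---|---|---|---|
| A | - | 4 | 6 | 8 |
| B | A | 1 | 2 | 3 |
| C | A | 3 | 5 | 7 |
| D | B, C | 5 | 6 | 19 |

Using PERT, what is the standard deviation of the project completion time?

2.52 days

te_A = (4 + 4·6 + 8)/6 = 36/6 = 6; σ²_A = ((8−4)/6)² = 0.444
te_B = (1 + 4·2 + 3)/6 = 12/6 = 2; σ²_B = ((3−1)/6)² = 0.111
te_C = (3 + 4·5 + 7)/6 = 30/6 = 5; σ²_C = ((7−3)/6)² = 0.444
te_D = (5 + 4·6 + 19)/6 = 48/6 = 8; σ²_D = ((19−5)/6)² = 5.444

Forward pass:
ES_A = 0; EF_A = 6
ES_B = 6; EF_B = 6+2 = 8
ES_C = 6; EF_C = 6+5 = 11
ES_D = max(EF_B=8, EF_C=11) = 11; EF_D = 11+8 = 19
Expected project duration μ = 19 days. Critical path: A → C → D.

Variance along critical path = 0.444 + 0.444 + 5.444 = 6.333
σ = √6.333 = 2.517 days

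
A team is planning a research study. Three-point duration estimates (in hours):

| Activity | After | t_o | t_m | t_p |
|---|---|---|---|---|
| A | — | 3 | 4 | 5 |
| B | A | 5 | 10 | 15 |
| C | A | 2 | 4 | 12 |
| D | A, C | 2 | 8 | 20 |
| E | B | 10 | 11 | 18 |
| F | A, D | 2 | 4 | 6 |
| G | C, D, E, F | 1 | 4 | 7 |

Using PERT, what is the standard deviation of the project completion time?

2.38 hours

te_A = (3 + 4·4 + 5)/6 = 24/6 = 4; σ²_A = ((5−3)/6)² = 0.111
te_B = (5 + 4·10 + 15)/6 = 60/6 = 10; σ²_B = ((15−5)/6)² = 2.778
te_C = (2 + 4·4 + 12)/6 = 30/6 = 5; σ²_C = ((12−2)/6)² = 2.778
te_D = (2 + 4·8 + 20)/6 = 54/6 = 9; σ²_D = ((20−2)/6)² = 9.000
te_E = (10 + 4·11 + 18)/6 = 72/6 = 12; σ²_E = ((18−10)/6)² = 1.778
te_F = (2 + 4·4 + 6)/6 = 24/6 = 4; σ²_F = ((6−2)/6)² = 0.444
te_G = (1 + 4·4 + 7)/6 = 24/6 = 4; σ²_G = ((7−1)/6)² = 1.000

Forward pass:
ES_A = 0; EF_A = 4
ES_B = 4; EF_B = 4+10 = 14
ES_C = 4; EF_C = 4+5 = 9
ES_D = max(EF_A=4, EF_C=9) = 9; EF_D = 9+9 = 18
ES_E = 14; EF_E = 14+12 = 26
ES_F = max(EF_A=4, EF_D=18) = 18; EF_F = 18+4 = 22
ES_G = max(EF_C=9, EF_D=18, EF_E=26, EF_F=22) = 26; EF_G = 26+4 = 30
Expected project duration μ = 30 hours. Critical path: A → B → E → G.

Variance along critical path = 0.111 + 2.778 + 1.778 + 1.000 = 5.667
σ = √5.667 = 2.380 hours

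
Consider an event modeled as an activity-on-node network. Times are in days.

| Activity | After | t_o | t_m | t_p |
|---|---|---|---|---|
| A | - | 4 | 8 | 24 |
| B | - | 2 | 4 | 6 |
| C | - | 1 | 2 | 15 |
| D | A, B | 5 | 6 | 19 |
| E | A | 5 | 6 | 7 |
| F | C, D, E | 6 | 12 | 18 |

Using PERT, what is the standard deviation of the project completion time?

te_A = (4 + 4·8 + 24)/6 = 60/6 = 10; σ²_A = ((24−4)/6)² = 11.111
te_B = (2 + 4·4 + 6)/6 = 24/6 = 4; σ²_B = ((6−2)/6)² = 0.444
te_C = (1 + 4·2 + 15)/6 = 24/6 = 4; σ²_C = ((15−1)/6)² = 5.444
te_D = (5 + 4·6 + 19)/6 = 48/6 = 8; σ²_D = ((19−5)/6)² = 5.444
te_E = (5 + 4·6 + 7)/6 = 36/6 = 6; σ²_E = ((7−5)/6)² = 0.111
te_F = (6 + 4·12 + 18)/6 = 72/6 = 12; σ²_F = ((18−6)/6)² = 4.000

Forward pass:
ES_A = 0; EF_A = 10
ES_B = 0; EF_B = 4
ES_C = 0; EF_C = 4
ES_D = max(EF_A=10, EF_B=4) = 10; EF_D = 10+8 = 18
ES_E = 10; EF_E = 10+6 = 16
ES_F = max(EF_C=4, EF_D=18, EF_E=16) = 18; EF_F = 18+12 = 30
Expected project duration μ = 30 days. Critical path: A → D → F.

Variance along critical path = 11.111 + 5.444 + 4.000 = 20.556
σ = √20.556 = 4.534 days

4.53 days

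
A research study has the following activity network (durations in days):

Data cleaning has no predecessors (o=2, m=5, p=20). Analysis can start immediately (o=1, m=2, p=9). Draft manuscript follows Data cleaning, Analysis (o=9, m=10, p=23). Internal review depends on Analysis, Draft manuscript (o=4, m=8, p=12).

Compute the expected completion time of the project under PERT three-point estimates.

27 days

te_Data cleaning = (2 + 4·5 + 20)/6 = 42/6 = 7
te_Analysis = (1 + 4·2 + 9)/6 = 18/6 = 3
te_Draft manuscript = (9 + 4·10 + 23)/6 = 72/6 = 12
te_Internal review = (4 + 4·8 + 12)/6 = 48/6 = 8

Forward pass:
ES_Data cleaning = 0; EF_Data cleaning = 7
ES_Analysis = 0; EF_Analysis = 3
ES_Draft manuscript = max(EF_Data cleaning=7, EF_Analysis=3) = 7; EF_Draft manuscript = 7+12 = 19
ES_Internal review = max(EF_Analysis=3, EF_Draft manuscript=19) = 19; EF_Internal review = 19+8 = 27
Expected project duration μ = 27 days. Critical path: Data cleaning → Draft manuscript → Internal review.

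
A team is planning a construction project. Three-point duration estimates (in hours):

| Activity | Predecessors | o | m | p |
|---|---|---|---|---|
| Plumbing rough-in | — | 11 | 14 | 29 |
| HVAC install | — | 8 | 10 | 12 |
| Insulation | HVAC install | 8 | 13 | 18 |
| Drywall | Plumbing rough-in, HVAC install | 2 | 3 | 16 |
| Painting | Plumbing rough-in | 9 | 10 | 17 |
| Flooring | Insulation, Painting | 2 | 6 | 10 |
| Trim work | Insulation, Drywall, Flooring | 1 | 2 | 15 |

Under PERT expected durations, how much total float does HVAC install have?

4 hours

te_Plumbing rough-in = (11 + 4·14 + 29)/6 = 96/6 = 16
te_HVAC install = (8 + 4·10 + 12)/6 = 60/6 = 10
te_Insulation = (8 + 4·13 + 18)/6 = 78/6 = 13
te_Drywall = (2 + 4·3 + 16)/6 = 30/6 = 5
te_Painting = (9 + 4·10 + 17)/6 = 66/6 = 11
te_Flooring = (2 + 4·6 + 10)/6 = 36/6 = 6
te_Trim work = (1 + 4·2 + 15)/6 = 24/6 = 4

Forward pass:
ES_Plumbing rough-in = 0; EF_Plumbing rough-in = 16
ES_HVAC install = 0; EF_HVAC install = 10
ES_Insulation = 10; EF_Insulation = 10+13 = 23
ES_Drywall = max(EF_Plumbing rough-in=16, EF_HVAC install=10) = 16; EF_Drywall = 16+5 = 21
ES_Painting = 16; EF_Painting = 16+11 = 27
ES_Flooring = max(EF_Insulation=23, EF_Painting=27) = 27; EF_Flooring = 27+6 = 33
ES_Trim work = max(EF_Insulation=23, EF_Drywall=21, EF_Flooring=33) = 33; EF_Trim work = 33+4 = 37
Expected project duration μ = 37 hours. Critical path: Plumbing rough-in → Painting → Flooring → Trim work.

Backward pass:
LF_Trim work = 37; LS_Trim work = 37−4 = 33
LF_Flooring = LS_Trim work = 33; LS_Flooring = 33−6 = 27
LF_Painting = LS_Flooring = 27; LS_Painting = 27−11 = 16
LF_Drywall = LS_Trim work = 33; LS_Drywall = 33−5 = 28
LF_Insulation = min(LS_Flooring=27, LS_Trim work=33) = 27; LS_Insulation = 27−13 = 14
LF_HVAC install = min(LS_Insulation=14, LS_Drywall=28) = 14; LS_HVAC install = 14−10 = 4
LF_Plumbing rough-in = min(LS_Drywall=28, LS_Painting=16) = 16; LS_Plumbing rough-in = 16−16 = 0
Slack_HVAC install = LS_HVAC install − ES_HVAC install = 4 − 0 = 4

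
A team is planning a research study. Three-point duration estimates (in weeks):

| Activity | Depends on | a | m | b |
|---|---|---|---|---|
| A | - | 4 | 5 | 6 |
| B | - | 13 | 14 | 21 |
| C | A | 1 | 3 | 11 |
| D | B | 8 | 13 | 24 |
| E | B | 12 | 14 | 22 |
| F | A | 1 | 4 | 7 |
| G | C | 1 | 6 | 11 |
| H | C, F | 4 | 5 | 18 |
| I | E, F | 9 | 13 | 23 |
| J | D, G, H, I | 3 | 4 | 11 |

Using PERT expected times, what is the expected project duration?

te_A = (4 + 4·5 + 6)/6 = 30/6 = 5
te_B = (13 + 4·14 + 21)/6 = 90/6 = 15
te_C = (1 + 4·3 + 11)/6 = 24/6 = 4
te_D = (8 + 4·13 + 24)/6 = 84/6 = 14
te_E = (12 + 4·14 + 22)/6 = 90/6 = 15
te_F = (1 + 4·4 + 7)/6 = 24/6 = 4
te_G = (1 + 4·6 + 11)/6 = 36/6 = 6
te_H = (4 + 4·5 + 18)/6 = 42/6 = 7
te_I = (9 + 4·13 + 23)/6 = 84/6 = 14
te_J = (3 + 4·4 + 11)/6 = 30/6 = 5

Forward pass:
ES_A = 0; EF_A = 5
ES_B = 0; EF_B = 15
ES_C = 5; EF_C = 5+4 = 9
ES_D = 15; EF_D = 15+14 = 29
ES_E = 15; EF_E = 15+15 = 30
ES_F = 5; EF_F = 5+4 = 9
ES_G = 9; EF_G = 9+6 = 15
ES_H = max(EF_C=9, EF_F=9) = 9; EF_H = 9+7 = 16
ES_I = max(EF_E=30, EF_F=9) = 30; EF_I = 30+14 = 44
ES_J = max(EF_D=29, EF_G=15, EF_H=16, EF_I=44) = 44; EF_J = 44+5 = 49
Expected project duration μ = 49 weeks. Critical path: B → E → I → J.

49 weeks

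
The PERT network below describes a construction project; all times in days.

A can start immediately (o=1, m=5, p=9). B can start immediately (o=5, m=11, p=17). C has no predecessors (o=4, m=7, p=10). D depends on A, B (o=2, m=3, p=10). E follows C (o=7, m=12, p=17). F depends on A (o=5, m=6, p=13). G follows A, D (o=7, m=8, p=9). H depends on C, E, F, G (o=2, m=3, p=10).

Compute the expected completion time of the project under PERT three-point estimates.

27 days

te_A = (1 + 4·5 + 9)/6 = 30/6 = 5
te_B = (5 + 4·11 + 17)/6 = 66/6 = 11
te_C = (4 + 4·7 + 10)/6 = 42/6 = 7
te_D = (2 + 4·3 + 10)/6 = 24/6 = 4
te_E = (7 + 4·12 + 17)/6 = 72/6 = 12
te_F = (5 + 4·6 + 13)/6 = 42/6 = 7
te_G = (7 + 4·8 + 9)/6 = 48/6 = 8
te_H = (2 + 4·3 + 10)/6 = 24/6 = 4

Forward pass:
ES_A = 0; EF_A = 5
ES_B = 0; EF_B = 11
ES_C = 0; EF_C = 7
ES_D = max(EF_A=5, EF_B=11) = 11; EF_D = 11+4 = 15
ES_E = 7; EF_E = 7+12 = 19
ES_F = 5; EF_F = 5+7 = 12
ES_G = max(EF_A=5, EF_D=15) = 15; EF_G = 15+8 = 23
ES_H = max(EF_C=7, EF_E=19, EF_F=12, EF_G=23) = 23; EF_H = 23+4 = 27
Expected project duration μ = 27 days. Critical path: B → D → G → H.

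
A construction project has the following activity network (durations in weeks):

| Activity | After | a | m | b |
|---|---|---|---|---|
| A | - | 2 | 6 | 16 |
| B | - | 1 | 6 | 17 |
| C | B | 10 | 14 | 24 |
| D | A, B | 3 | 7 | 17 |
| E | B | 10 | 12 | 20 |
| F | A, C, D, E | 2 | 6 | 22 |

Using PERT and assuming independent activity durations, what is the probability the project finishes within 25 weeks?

0.152

te_A = (2 + 4·6 + 16)/6 = 42/6 = 7; σ²_A = ((16−2)/6)² = 5.444
te_B = (1 + 4·6 + 17)/6 = 42/6 = 7; σ²_B = ((17−1)/6)² = 7.111
te_C = (10 + 4·14 + 24)/6 = 90/6 = 15; σ²_C = ((24−10)/6)² = 5.444
te_D = (3 + 4·7 + 17)/6 = 48/6 = 8; σ²_D = ((17−3)/6)² = 5.444
te_E = (10 + 4·12 + 20)/6 = 78/6 = 13; σ²_E = ((20−10)/6)² = 2.778
te_F = (2 + 4·6 + 22)/6 = 48/6 = 8; σ²_F = ((22−2)/6)² = 11.111

Forward pass:
ES_A = 0; EF_A = 7
ES_B = 0; EF_B = 7
ES_C = 7; EF_C = 7+15 = 22
ES_D = max(EF_A=7, EF_B=7) = 7; EF_D = 7+8 = 15
ES_E = 7; EF_E = 7+13 = 20
ES_F = max(EF_A=7, EF_C=22, EF_D=15, EF_E=20) = 22; EF_F = 22+8 = 30
Expected project duration μ = 30 weeks. Critical path: B → C → F.

Variance along critical path = 7.111 + 5.444 + 11.111 = 23.667; σ = √23.667 = 4.865 weeks.
Z = (25 − 30) / 4.865 = -1.028
P(T ≤ 25) = Φ(-1.028) ≈ 0.152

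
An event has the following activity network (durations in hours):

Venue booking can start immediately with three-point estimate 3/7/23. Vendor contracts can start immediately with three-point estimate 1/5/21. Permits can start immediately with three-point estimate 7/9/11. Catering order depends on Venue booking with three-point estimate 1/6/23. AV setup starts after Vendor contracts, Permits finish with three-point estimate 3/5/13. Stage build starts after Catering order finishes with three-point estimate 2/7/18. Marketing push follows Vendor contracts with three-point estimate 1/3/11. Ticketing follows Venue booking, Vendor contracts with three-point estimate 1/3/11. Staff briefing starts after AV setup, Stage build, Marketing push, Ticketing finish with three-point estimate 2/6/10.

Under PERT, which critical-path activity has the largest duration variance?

Catering order

te_Venue booking = (3 + 4·7 + 23)/6 = 54/6 = 9; σ²_Venue booking = ((23−3)/6)² = 11.111
te_Vendor contracts = (1 + 4·5 + 21)/6 = 42/6 = 7; σ²_Vendor contracts = ((21−1)/6)² = 11.111
te_Permits = (7 + 4·9 + 11)/6 = 54/6 = 9; σ²_Permits = ((11−7)/6)² = 0.444
te_Catering order = (1 + 4·6 + 23)/6 = 48/6 = 8; σ²_Catering order = ((23−1)/6)² = 13.444
te_AV setup = (3 + 4·5 + 13)/6 = 36/6 = 6; σ²_AV setup = ((13−3)/6)² = 2.778
te_Stage build = (2 + 4·7 + 18)/6 = 48/6 = 8; σ²_Stage build = ((18−2)/6)² = 7.111
te_Marketing push = (1 + 4·3 + 11)/6 = 24/6 = 4; σ²_Marketing push = ((11−1)/6)² = 2.778
te_Ticketing = (1 + 4·3 + 11)/6 = 24/6 = 4; σ²_Ticketing = ((11−1)/6)² = 2.778
te_Staff briefing = (2 + 4·6 + 10)/6 = 36/6 = 6; σ²_Staff briefing = ((10−2)/6)² = 1.778

Forward pass:
ES_Venue booking = 0; EF_Venue booking = 9
ES_Vendor contracts = 0; EF_Vendor contracts = 7
ES_Permits = 0; EF_Permits = 9
ES_Catering order = 9; EF_Catering order = 9+8 = 17
ES_AV setup = max(EF_Vendor contracts=7, EF_Permits=9) = 9; EF_AV setup = 9+6 = 15
ES_Stage build = 17; EF_Stage build = 17+8 = 25
ES_Marketing push = 7; EF_Marketing push = 7+4 = 11
ES_Ticketing = max(EF_Venue booking=9, EF_Vendor contracts=7) = 9; EF_Ticketing = 9+4 = 13
ES_Staff briefing = max(EF_AV setup=15, EF_Stage build=25, EF_Marketing push=11, EF_Ticketing=13) = 25; EF_Staff briefing = 25+6 = 31
Expected project duration μ = 31 hours. Critical path: Venue booking → Catering order → Stage build → Staff briefing.

Variances on critical path: σ²_Venue booking=11.111, σ²_Catering order=13.444, σ²_Stage build=7.111, σ²_Staff briefing=1.778.
Largest is σ²_Catering order = 13.444.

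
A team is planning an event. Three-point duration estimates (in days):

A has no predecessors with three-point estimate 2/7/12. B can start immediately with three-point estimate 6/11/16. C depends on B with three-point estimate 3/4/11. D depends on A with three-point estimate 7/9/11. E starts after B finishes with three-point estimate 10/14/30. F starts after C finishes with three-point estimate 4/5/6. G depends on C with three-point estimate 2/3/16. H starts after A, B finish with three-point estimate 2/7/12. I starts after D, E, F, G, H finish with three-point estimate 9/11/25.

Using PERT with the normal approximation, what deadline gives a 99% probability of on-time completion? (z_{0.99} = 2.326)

te_A = (2 + 4·7 + 12)/6 = 42/6 = 7; σ²_A = ((12−2)/6)² = 2.778
te_B = (6 + 4·11 + 16)/6 = 66/6 = 11; σ²_B = ((16−6)/6)² = 2.778
te_C = (3 + 4·4 + 11)/6 = 30/6 = 5; σ²_C = ((11−3)/6)² = 1.778
te_D = (7 + 4·9 + 11)/6 = 54/6 = 9; σ²_D = ((11−7)/6)² = 0.444
te_E = (10 + 4·14 + 30)/6 = 96/6 = 16; σ²_E = ((30−10)/6)² = 11.111
te_F = (4 + 4·5 + 6)/6 = 30/6 = 5; σ²_F = ((6−4)/6)² = 0.111
te_G = (2 + 4·3 + 16)/6 = 30/6 = 5; σ²_G = ((16−2)/6)² = 5.444
te_H = (2 + 4·7 + 12)/6 = 42/6 = 7; σ²_H = ((12−2)/6)² = 2.778
te_I = (9 + 4·11 + 25)/6 = 78/6 = 13; σ²_I = ((25−9)/6)² = 7.111

Forward pass:
ES_A = 0; EF_A = 7
ES_B = 0; EF_B = 11
ES_C = 11; EF_C = 11+5 = 16
ES_D = 7; EF_D = 7+9 = 16
ES_E = 11; EF_E = 11+16 = 27
ES_F = 16; EF_F = 16+5 = 21
ES_G = 16; EF_G = 16+5 = 21
ES_H = max(EF_A=7, EF_B=11) = 11; EF_H = 11+7 = 18
ES_I = max(EF_D=16, EF_E=27, EF_F=21, EF_G=21, EF_H=18) = 27; EF_I = 27+13 = 40
Expected project duration μ = 40 days. Critical path: B → E → I.

Variance along critical path = 2.778 + 11.111 + 7.111 = 21.000; σ = 4.583 days.
D = μ + z·σ = 40 + 2.326·4.583 = 50.7 days

50.7 days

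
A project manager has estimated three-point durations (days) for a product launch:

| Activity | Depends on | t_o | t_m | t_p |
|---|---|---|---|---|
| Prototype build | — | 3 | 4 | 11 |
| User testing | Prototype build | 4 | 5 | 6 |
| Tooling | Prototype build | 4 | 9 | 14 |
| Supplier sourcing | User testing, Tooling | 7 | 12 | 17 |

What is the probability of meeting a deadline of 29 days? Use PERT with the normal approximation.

0.866

te_Prototype build = (3 + 4·4 + 11)/6 = 30/6 = 5; σ²_Prototype build = ((11−3)/6)² = 1.778
te_User testing = (4 + 4·5 + 6)/6 = 30/6 = 5; σ²_User testing = ((6−4)/6)² = 0.111
te_Tooling = (4 + 4·9 + 14)/6 = 54/6 = 9; σ²_Tooling = ((14−4)/6)² = 2.778
te_Supplier sourcing = (7 + 4·12 + 17)/6 = 72/6 = 12; σ²_Supplier sourcing = ((17−7)/6)² = 2.778

Forward pass:
ES_Prototype build = 0; EF_Prototype build = 5
ES_User testing = 5; EF_User testing = 5+5 = 10
ES_Tooling = 5; EF_Tooling = 5+9 = 14
ES_Supplier sourcing = max(EF_User testing=10, EF_Tooling=14) = 14; EF_Supplier sourcing = 14+12 = 26
Expected project duration μ = 26 days. Critical path: Prototype build → Tooling → Supplier sourcing.

Variance along critical path = 1.778 + 2.778 + 2.778 = 7.333; σ = √7.333 = 2.708 days.
Z = (29 − 26) / 2.708 = 1.108
P(T ≤ 29) = Φ(1.108) ≈ 0.866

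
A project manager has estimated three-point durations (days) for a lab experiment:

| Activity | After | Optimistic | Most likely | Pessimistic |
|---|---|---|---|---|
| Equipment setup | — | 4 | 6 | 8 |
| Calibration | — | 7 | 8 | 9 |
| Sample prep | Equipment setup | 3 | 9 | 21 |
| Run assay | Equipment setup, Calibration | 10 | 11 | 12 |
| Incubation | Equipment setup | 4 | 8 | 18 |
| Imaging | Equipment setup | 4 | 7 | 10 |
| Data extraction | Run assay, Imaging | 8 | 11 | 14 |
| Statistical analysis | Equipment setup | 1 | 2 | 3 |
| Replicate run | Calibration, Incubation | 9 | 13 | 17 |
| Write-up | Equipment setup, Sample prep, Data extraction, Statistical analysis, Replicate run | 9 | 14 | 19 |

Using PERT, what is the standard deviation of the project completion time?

2.00 days

te_Equipment setup = (4 + 4·6 + 8)/6 = 36/6 = 6; σ²_Equipment setup = ((8−4)/6)² = 0.444
te_Calibration = (7 + 4·8 + 9)/6 = 48/6 = 8; σ²_Calibration = ((9−7)/6)² = 0.111
te_Sample prep = (3 + 4·9 + 21)/6 = 60/6 = 10; σ²_Sample prep = ((21−3)/6)² = 9.000
te_Run assay = (10 + 4·11 + 12)/6 = 66/6 = 11; σ²_Run assay = ((12−10)/6)² = 0.111
te_Incubation = (4 + 4·8 + 18)/6 = 54/6 = 9; σ²_Incubation = ((18−4)/6)² = 5.444
te_Imaging = (4 + 4·7 + 10)/6 = 42/6 = 7; σ²_Imaging = ((10−4)/6)² = 1.000
te_Data extraction = (8 + 4·11 + 14)/6 = 66/6 = 11; σ²_Data extraction = ((14−8)/6)² = 1.000
te_Statistical analysis = (1 + 4·2 + 3)/6 = 12/6 = 2; σ²_Statistical analysis = ((3−1)/6)² = 0.111
te_Replicate run = (9 + 4·13 + 17)/6 = 78/6 = 13; σ²_Replicate run = ((17−9)/6)² = 1.778
te_Write-up = (9 + 4·14 + 19)/6 = 84/6 = 14; σ²_Write-up = ((19−9)/6)² = 2.778

Forward pass:
ES_Equipment setup = 0; EF_Equipment setup = 6
ES_Calibration = 0; EF_Calibration = 8
ES_Sample prep = 6; EF_Sample prep = 6+10 = 16
ES_Run assay = max(EF_Equipment setup=6, EF_Calibration=8) = 8; EF_Run assay = 8+11 = 19
ES_Incubation = 6; EF_Incubation = 6+9 = 15
ES_Imaging = 6; EF_Imaging = 6+7 = 13
ES_Data extraction = max(EF_Run assay=19, EF_Imaging=13) = 19; EF_Data extraction = 19+11 = 30
ES_Statistical analysis = 6; EF_Statistical analysis = 6+2 = 8
ES_Replicate run = max(EF_Calibration=8, EF_Incubation=15) = 15; EF_Replicate run = 15+13 = 28
ES_Write-up = max(EF_Equipment setup=6, EF_Sample prep=16, EF_Data extraction=30, EF_Statistical analysis=8, EF_Replicate run=28) = 30; EF_Write-up = 30+14 = 44
Expected project duration μ = 44 days. Critical path: Calibration → Run assay → Data extraction → Write-up.

Variance along critical path = 0.111 + 0.111 + 1.000 + 2.778 = 4.000
σ = √4.000 = 2.000 days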